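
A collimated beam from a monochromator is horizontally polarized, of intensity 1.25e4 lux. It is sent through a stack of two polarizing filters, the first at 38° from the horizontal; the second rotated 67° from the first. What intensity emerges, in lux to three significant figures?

I₁ = 1.25e4 lux · cos²(38°) = 7762 lux.
I₂ = I₁ · cos²(67°) = 7762 · 0.1527 = 1185 lux.

I ≈ 1190 lux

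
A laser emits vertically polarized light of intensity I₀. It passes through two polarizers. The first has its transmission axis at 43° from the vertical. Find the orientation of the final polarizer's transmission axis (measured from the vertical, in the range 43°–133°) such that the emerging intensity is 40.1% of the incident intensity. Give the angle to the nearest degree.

I₁ = I₀ cos²(43° − 0°) = I₀ cos²(43°) = 0.5349 I₀.
Need I₂/I₀ = 0.401, so cos²(θ − 43°) = 0.401 / 0.5349 = 0.7497.
θ − 43° = arccos(√0.7497) = 30.0°, giving θ ≈ 43 + 30.0 = 73.0°.

θ ≈ 73°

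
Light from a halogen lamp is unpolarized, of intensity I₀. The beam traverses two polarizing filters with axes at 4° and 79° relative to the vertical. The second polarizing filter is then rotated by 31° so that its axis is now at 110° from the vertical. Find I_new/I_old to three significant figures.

I_new/I_old ≈ 1.13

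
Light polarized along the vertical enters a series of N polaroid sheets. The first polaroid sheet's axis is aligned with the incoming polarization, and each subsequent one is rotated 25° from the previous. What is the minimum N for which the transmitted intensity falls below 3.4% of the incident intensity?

First polarizer is aligned with the polarization: full transmission.
Each further stage multiplies by cos²(25°) = 0.8214.
After N polarizers: T = 0.8214^(N−1). Require T < 0.034 ⇒ N−1 > ln(0.034)/ln(0.8214) = 17.19, so N−1 ≥ 18 and N = 19.
Check: N=19 gives T = 0.02897 < 0.034; N=18 gives T = 0.03527.

N = 19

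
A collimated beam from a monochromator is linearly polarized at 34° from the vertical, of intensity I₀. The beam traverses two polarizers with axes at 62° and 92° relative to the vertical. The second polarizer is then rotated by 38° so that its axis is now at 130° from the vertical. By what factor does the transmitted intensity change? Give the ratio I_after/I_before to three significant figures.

Before rotation:
By Malus's law, I₁ = I₀ cos²(62° − 34°) = I₀ cos²(28°) = 0.7796 I₀.
I₂ = I₁ cos²(92° − 62°) = 0.7796 I₀ · cos²(30°) = 0.5847 I₀.
After rotation:
I₁ = I₀ cos²(62° − 34°) = I₀ cos²(28°) = 0.7796 I₀.
I₂ = I₁ cos²(130° − 62°) = 0.7796 I₀ · cos²(68°) = 0.1094 I₀.
Ratio = 0.1094 / 0.5847 = 0.1871.

I_new/I_old ≈ 0.187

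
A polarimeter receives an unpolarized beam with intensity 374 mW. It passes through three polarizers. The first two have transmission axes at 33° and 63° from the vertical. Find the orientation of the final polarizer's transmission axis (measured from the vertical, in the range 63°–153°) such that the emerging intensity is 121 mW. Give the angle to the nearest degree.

θ ≈ 85°

Unpolarized light through the first polarizer → I₁ = ½ I₀, now polarized at 33°.
I₂ = I₁ cos²(63° − 33°) = 0.5 I₀ · cos²(30°) = 0.375 I₀.
Target fraction: 121 / 374 mW = 0.3235 of I₀.
Need I₃/I₀ = 0.3235, so cos²(θ − 63°) = 0.3235 / 0.375 = 0.8627.
θ − 63° = arccos(√0.8627) = 21.7°, giving θ ≈ 63 + 21.7 = 84.7°.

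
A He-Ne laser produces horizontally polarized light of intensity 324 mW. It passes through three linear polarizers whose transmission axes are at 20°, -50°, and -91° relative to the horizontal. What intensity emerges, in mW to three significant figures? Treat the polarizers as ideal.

By Malus's law, I₁ = 324 mW · cos²(20°) = 286.1 mW.
I₂ = I₁ · cos²(70°) = 286.1 · 0.117 = 33.47 mW.
I₃ = I₂ · cos²(41°) = 33.47 · 0.5696 = 19.06 mW.

I ≈ 19.1 mW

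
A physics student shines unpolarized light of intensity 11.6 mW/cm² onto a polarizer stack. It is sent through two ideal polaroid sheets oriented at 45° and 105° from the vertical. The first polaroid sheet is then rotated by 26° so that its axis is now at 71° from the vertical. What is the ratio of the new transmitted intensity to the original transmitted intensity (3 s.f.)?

I_new/I_old ≈ 2.75

Before rotation:
Unpolarized light through the first polarizer → I₁ = ½ I₀, now polarized at 45°.
I₂ = I₁ cos²(105° − 45°) = 0.5 I₀ · cos²(60°) = 0.125 I₀.
After rotation:
Unpolarized light through the first polarizer → I₁ = ½ I₀, now polarized at 71°.
I₂ = I₁ cos²(105° − 71°) = 0.5 I₀ · cos²(34°) = 0.3437 I₀.
Ratio = 0.3437 / 0.125 = 2.749.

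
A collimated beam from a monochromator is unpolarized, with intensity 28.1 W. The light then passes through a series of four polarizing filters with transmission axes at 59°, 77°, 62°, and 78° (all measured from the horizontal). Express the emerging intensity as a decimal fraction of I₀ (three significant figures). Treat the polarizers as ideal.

Unpolarized light through the first polarizer → I₁ = 28.1 W/2 = 14.05 W, polarized at 59°.
I₂ = I₁ · cos²(18°) = 14.05 · 0.9045 = 12.71 W.
I₃ = I₂ · cos²(15°) = 12.71 · 0.933 = 11.86 W.
I₄ = I₃ · cos²(16°) = 11.86 · 0.924 = 10.96 W.
Transmitted fraction = 0.3899.

I/I₀ ≈ 0.390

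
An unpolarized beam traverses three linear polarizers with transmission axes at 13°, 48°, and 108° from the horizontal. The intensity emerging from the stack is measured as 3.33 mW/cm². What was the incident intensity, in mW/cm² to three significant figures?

Unpolarized light through the first polarizer → I₁ = ½ I₀, now polarized at 13°.
I₂ = I₁ cos²(48° − 13°) = 0.5 I₀ · cos²(35°) = 0.3355 I₀.
I₃ = I₂ cos²(108° − 48°) = 0.3355 I₀ · cos²(60°) = 0.08388 I₀.
So 3.33 mW/cm² = 0.08388 I₀, giving I₀ = 3.33/0.08388 = 39.7 mW/cm².

I₀ ≈ 39.7 mW/cm²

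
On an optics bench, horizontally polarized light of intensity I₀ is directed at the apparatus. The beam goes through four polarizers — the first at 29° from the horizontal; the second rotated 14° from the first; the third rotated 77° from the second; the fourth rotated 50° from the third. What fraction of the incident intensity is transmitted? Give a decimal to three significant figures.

≈ 0.0151 I₀

I₁ = I₀ cos²(29° − 0°) = I₀ cos²(29°) = 0.765 I₀.
I₂ = I₁ cos²(14°) = 0.765 · 0.9415 I₀ = 0.7202 I₀.
I₃ = I₂ cos²(77°) = 0.7202 · 0.0506 I₀ = 0.03644 I₀.
I₄ = I₃ cos²(50°) = 0.03644 · 0.4132 I₀ = 0.01506 I₀.
Transmitted fraction = 0.01506.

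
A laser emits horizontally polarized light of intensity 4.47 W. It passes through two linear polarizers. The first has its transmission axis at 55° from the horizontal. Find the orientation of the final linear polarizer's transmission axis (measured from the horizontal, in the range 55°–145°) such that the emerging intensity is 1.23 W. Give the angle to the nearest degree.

θ ≈ 79°

I₁ = I₀ cos²(55° − 0°) = I₀ cos²(55°) = 0.329 I₀.
Target fraction: 1.23 / 4.47 W = 0.2752 of I₀.
Need I₂/I₀ = 0.2752, so cos²(θ − 55°) = 0.2752 / 0.329 = 0.8364.
θ − 55° = arccos(√0.8364) = 23.9°, giving θ ≈ 55 + 23.9 = 78.9°.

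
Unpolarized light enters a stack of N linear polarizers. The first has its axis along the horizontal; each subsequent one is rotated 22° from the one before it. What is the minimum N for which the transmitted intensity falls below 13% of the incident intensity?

N = 10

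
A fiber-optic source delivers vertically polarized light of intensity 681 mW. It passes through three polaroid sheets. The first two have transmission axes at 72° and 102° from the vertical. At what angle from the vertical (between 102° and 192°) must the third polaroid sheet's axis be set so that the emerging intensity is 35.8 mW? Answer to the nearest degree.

By Malus's law, I₁ = I₀ cos²(72° − 0°) = I₀ cos²(72°) = 0.09549 I₀.
I₂ = I₁ cos²(102° − 72°) = 0.09549 I₀ · cos²(30°) = 0.07162 I₀.
Target fraction: 35.8 / 681 mW = 0.05257 of I₀.
Need I₃/I₀ = 0.05257, so cos²(θ − 102°) = 0.05257 / 0.07162 = 0.734.
θ − 102° = arccos(√0.734) = 31.0°, giving θ ≈ 102 + 31.0 = 133.0°.

θ ≈ 133°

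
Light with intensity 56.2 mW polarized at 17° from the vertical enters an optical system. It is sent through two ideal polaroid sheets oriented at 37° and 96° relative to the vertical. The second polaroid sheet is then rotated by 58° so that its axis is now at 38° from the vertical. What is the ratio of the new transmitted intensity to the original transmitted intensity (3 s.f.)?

Before rotation:
By Malus's law, I₁ = I₀ cos²(37° − 17°) = I₀ cos²(20°) = 0.883 I₀.
I₂ = I₁ cos²(96° − 37°) = 0.883 I₀ · cos²(59°) = 0.2342 I₀.
After rotation:
I₁ = I₀ cos²(37° − 17°) = I₀ cos²(20°) = 0.883 I₀.
I₂ = I₁ cos²(38° − 37°) = 0.883 I₀ · cos²(1°) = 0.8828 I₀.
Ratio = 0.8828 / 0.2342 = 3.769.

I_new/I_old ≈ 3.77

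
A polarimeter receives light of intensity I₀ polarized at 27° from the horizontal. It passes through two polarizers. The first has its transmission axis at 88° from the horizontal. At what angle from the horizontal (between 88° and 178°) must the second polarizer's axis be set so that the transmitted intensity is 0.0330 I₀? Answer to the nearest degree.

θ ≈ 156°

By Malus's law, I₁ = I₀ cos²(88° − 27°) = I₀ cos²(61°) = 0.235 I₀.
Need I₂/I₀ = 0.033, so cos²(θ − 88°) = 0.033 / 0.235 = 0.1404.
θ − 88° = arccos(√0.1404) = 68.0°, giving θ ≈ 88 + 68.0 = 156.0°.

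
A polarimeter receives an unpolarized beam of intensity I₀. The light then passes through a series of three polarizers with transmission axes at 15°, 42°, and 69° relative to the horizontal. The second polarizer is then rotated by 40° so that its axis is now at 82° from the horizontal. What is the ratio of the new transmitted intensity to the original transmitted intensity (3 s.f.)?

I_new/I_old ≈ 0.230

Before rotation:
Unpolarized light through the first polarizer → I₁ = ½ I₀, now polarized at 15°.
I₂ = I₁ cos²(42° − 15°) = 0.5 I₀ · cos²(27°) = 0.3969 I₀.
I₃ = I₂ cos²(69° − 42°) = 0.3969 I₀ · cos²(27°) = 0.3151 I₀.
After rotation:
Unpolarized light through the first polarizer → I₁ = ½ I₀, now polarized at 15°.
I₂ = I₁ cos²(82° − 15°) = 0.5 I₀ · cos²(67°) = 0.07634 I₀.
I₃ = I₂ cos²(69° − 82°) = 0.07634 I₀ · cos²(13°) = 0.07247 I₀.
Ratio = 0.07247 / 0.3151 = 0.23.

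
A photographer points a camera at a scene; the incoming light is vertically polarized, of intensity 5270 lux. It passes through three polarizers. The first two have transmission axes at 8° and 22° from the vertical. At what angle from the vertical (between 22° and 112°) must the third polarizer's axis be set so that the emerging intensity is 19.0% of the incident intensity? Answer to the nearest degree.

By Malus's law, I₁ = I₀ cos²(8° − 0°) = I₀ cos²(8°) = 0.9806 I₀.
I₂ = I₁ cos²(22° − 8°) = 0.9806 I₀ · cos²(14°) = 0.9232 I₀.
Need I₃/I₀ = 0.19, so cos²(θ − 22°) = 0.19 / 0.9232 = 0.2058.
θ − 22° = arccos(√0.2058) = 63.0°, giving θ ≈ 22 + 63.0 = 85.0°.

θ ≈ 85°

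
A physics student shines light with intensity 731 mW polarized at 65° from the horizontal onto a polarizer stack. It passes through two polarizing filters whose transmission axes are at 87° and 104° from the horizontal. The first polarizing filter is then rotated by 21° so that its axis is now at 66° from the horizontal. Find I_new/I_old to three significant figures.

I_new/I_old ≈ 0.790

Before rotation:
I₁ = I₀ cos²(87° − 65°) = I₀ cos²(22°) = 0.8597 I₀.
I₂ = I₁ cos²(104° − 87°) = 0.8597 I₀ · cos²(17°) = 0.7862 I₀.
After rotation:
I₁ = I₀ cos²(66° − 65°) = I₀ cos²(1°) = 0.9997 I₀.
I₂ = I₁ cos²(104° − 66°) = 0.9997 I₀ · cos²(38°) = 0.6208 I₀.
Ratio = 0.6208 / 0.7862 = 0.7896.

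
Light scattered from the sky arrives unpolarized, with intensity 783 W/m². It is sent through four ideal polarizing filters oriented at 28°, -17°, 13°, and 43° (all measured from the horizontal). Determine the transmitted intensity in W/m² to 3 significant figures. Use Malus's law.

Unpolarized light through the first polarizer → I₁ = 783 W/m²/2 = 391.5 W/m², polarized at 28°.
I₂ = I₁ · cos²(45°) = 391.5 · 0.5 = 195.8 W/m².
I₃ = I₂ · cos²(30°) = 195.8 · 0.75 = 146.8 W/m².
I₄ = I₃ · cos²(30°) = 146.8 · 0.75 = 110.1 W/m².

I ≈ 110 W/m²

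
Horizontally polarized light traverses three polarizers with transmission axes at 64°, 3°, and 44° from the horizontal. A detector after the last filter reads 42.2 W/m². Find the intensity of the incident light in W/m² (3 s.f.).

By Malus's law, I₁ = I₀ cos²(64° − 0°) = I₀ cos²(64°) = 0.1922 I₀.
I₂ = I₁ cos²(3° − 64°) = 0.1922 I₀ · cos²(61°) = 0.04517 I₀.
I₃ = I₂ cos²(44° − 3°) = 0.04517 I₀ · cos²(41°) = 0.02573 I₀.
So 42.2 W/m² = 0.02573 I₀, giving I₀ = 42.2/0.02573 = 1640 W/m².

I₀ ≈ 1640 W/m²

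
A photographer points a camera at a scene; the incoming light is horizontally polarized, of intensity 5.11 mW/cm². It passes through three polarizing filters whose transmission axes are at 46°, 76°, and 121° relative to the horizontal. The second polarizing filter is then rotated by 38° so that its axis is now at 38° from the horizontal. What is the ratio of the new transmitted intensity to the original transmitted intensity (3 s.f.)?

I_new/I_old ≈ 0.0388

Before rotation:
I₁ = I₀ cos²(46° − 0°) = I₀ cos²(46°) = 0.4826 I₀.
I₂ = I₁ cos²(76° − 46°) = 0.4826 I₀ · cos²(30°) = 0.3619 I₀.
I₃ = I₂ cos²(121° − 76°) = 0.3619 I₀ · cos²(45°) = 0.181 I₀.
After rotation:
I₁ = I₀ cos²(46° − 0°) = I₀ cos²(46°) = 0.4826 I₀.
I₂ = I₁ cos²(38° − 46°) = 0.4826 I₀ · cos²(8°) = 0.4732 I₀.
I₃ = I₂ cos²(121° − 38°) = 0.4732 I₀ · cos²(83°) = 0.007028 I₀.
Ratio = 0.007028 / 0.181 = 0.03884.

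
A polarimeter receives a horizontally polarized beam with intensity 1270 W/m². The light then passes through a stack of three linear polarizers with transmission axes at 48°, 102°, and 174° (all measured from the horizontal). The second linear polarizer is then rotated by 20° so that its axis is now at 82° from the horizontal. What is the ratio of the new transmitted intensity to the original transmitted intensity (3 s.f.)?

Before rotation:
By Malus's law, I₁ = I₀ cos²(48° − 0°) = I₀ cos²(48°) = 0.4477 I₀.
I₂ = I₁ cos²(102° − 48°) = 0.4477 I₀ · cos²(54°) = 0.1547 I₀.
I₃ = I₂ cos²(174° − 102°) = 0.1547 I₀ · cos²(72°) = 0.01477 I₀.
After rotation:
I₁ = I₀ cos²(48° − 0°) = I₀ cos²(48°) = 0.4477 I₀.
I₂ = I₁ cos²(82° − 48°) = 0.4477 I₀ · cos²(34°) = 0.3077 I₀.
Angle between axes 2 and 3: 88°. I₃ = 0.3077 I₀ · cos²(88°) = 0.0003748 I₀.
Ratio = 0.0003748 / 0.01477 = 0.02537.

I_new/I_old ≈ 0.0254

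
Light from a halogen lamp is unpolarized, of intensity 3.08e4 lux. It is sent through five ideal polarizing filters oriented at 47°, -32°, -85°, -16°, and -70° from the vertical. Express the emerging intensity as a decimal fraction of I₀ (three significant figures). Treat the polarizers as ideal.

I/I₀ ≈ 0.000293

Unpolarized light through the first polarizer → I₁ = 3.08e4 lux/2 = 1.54e+04 lux, polarized at 47°.
I₂ = I₁ · cos²(79°) = 1.54e+04 · 0.03641 = 560.7 lux.
I₃ = I₂ · cos²(53°) = 560.7 · 0.3622 = 203.1 lux.
I₄ = I₃ · cos²(69°) = 203.1 · 0.1284 = 26.08 lux.
I₅ = I₄ · cos²(54°) = 26.08 · 0.3455 = 9.01 lux.
Transmitted fraction = 0.0002925.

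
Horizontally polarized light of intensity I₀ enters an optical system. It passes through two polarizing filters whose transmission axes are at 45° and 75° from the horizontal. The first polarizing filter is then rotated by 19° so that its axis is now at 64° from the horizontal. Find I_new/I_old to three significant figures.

Before rotation:
I₁ = I₀ cos²(45° − 0°) = I₀ cos²(45°) = 0.5 I₀.
I₂ = I₁ cos²(75° − 45°) = 0.5 I₀ · cos²(30°) = 0.375 I₀.
After rotation:
I₁ = I₀ cos²(64° − 0°) = I₀ cos²(64°) = 0.1922 I₀.
I₂ = I₁ cos²(75° − 64°) = 0.1922 I₀ · cos²(11°) = 0.1852 I₀.
Ratio = 0.1852 / 0.375 = 0.4938.

I_new/I_old ≈ 0.494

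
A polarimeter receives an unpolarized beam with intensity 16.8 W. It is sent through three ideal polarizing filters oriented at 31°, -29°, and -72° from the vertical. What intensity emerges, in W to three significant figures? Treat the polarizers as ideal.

I ≈ 1.12 W

Unpolarized light through the first polarizer → I₁ = 16.8 W/2 = 8.4 W, polarized at 31°.
I₂ = I₁ · cos²(60°) = 8.4 · 0.25 = 2.1 W.
I₃ = I₂ · cos²(43°) = 2.1 · 0.5349 = 1.123 W.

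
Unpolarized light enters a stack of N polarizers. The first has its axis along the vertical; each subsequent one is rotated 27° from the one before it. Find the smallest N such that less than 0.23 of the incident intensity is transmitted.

First polarizer halves the unpolarized light: factor 1/2.
Each further stage multiplies by cos²(27°) = 0.7939.
After N polarizers: T = 0.5·0.7939^(N−1). Require T < 0.23 ⇒ N−1 > ln(0.23/0.5)/ln(0.7939) = 3.36, so N−1 ≥ 4 and N = 5.
Check: N=5 gives T = 0.1986 < 0.23; N=4 gives T = 0.2502.

N = 5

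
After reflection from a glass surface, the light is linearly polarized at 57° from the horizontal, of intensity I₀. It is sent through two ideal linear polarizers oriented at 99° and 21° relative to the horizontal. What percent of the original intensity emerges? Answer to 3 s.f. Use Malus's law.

By Malus's law, I₁ = I₀ cos²(99° − 57°) = I₀ cos²(42°) = 0.5523 I₀.
I₂ = I₁ cos²(21° − 99°) = 0.5523 I₀ · cos²(78°) = 0.02387 I₀.
That is 2.387% of the incident intensity.

≈ 2.39%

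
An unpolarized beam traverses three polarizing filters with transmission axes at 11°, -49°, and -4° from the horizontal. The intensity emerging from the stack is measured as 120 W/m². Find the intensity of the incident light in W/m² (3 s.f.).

Unpolarized light through the first polarizer → I₁ = ½ I₀, now polarized at 11°.
I₂ = I₁ cos²(-49° − 11°) = 0.5 I₀ · cos²(60°) = 0.125 I₀.
I₃ = I₂ cos²(-4° + 49°) = 0.125 I₀ · cos²(45°) = 0.0625 I₀.
So 120 W/m² = 0.0625 I₀, giving I₀ = 120/0.0625 = 1920 W/m².

I₀ ≈ 1920 W/m²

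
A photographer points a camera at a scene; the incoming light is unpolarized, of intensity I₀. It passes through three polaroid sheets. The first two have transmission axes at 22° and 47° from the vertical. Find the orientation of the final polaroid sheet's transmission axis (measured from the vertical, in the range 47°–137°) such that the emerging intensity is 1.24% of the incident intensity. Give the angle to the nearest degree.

θ ≈ 127°

Unpolarized light through the first polarizer → I₁ = ½ I₀, now polarized at 22°.
I₂ = I₁ cos²(47° − 22°) = 0.5 I₀ · cos²(25°) = 0.4107 I₀.
Need I₃/I₀ = 0.0124, so cos²(θ − 47°) = 0.0124 / 0.4107 = 0.03019.
θ − 47° = arccos(√0.03019) = 80.0°, giving θ ≈ 47 + 80.0 = 127.0°.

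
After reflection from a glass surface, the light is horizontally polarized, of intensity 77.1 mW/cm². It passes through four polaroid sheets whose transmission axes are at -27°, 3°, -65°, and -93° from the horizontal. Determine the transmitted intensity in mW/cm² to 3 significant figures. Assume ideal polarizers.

By Malus's law, I₁ = 77.1 mW/cm² · cos²(27°) = 61.21 mW/cm².
I₂ = I₁ · cos²(30°) = 61.21 · 0.75 = 45.91 mW/cm².
I₃ = I₂ · cos²(68°) = 45.91 · 0.1403 = 6.442 mW/cm².
I₄ = I₃ · cos²(28°) = 6.442 · 0.7796 = 5.022 mW/cm².

I ≈ 5.02 mW/cm²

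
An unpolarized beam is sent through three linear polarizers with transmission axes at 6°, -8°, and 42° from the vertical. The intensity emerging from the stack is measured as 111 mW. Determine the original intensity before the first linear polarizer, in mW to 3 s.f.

Unpolarized light through the first polarizer → I₁ = ½ I₀, now polarized at 6°.
I₂ = I₁ cos²(-8° − 6°) = 0.5 I₀ · cos²(14°) = 0.4707 I₀.
I₃ = I₂ cos²(42° + 8°) = 0.4707 I₀ · cos²(50°) = 0.1945 I₀.
So 111 mW = 0.1945 I₀, giving I₀ = 111/0.1945 = 570.7 mW.

I₀ ≈ 571 mW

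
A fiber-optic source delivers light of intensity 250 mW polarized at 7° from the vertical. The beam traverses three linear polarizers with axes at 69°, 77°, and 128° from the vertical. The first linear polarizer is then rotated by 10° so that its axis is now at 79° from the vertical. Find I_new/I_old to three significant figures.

Before rotation:
I₁ = I₀ cos²(69° − 7°) = I₀ cos²(62°) = 0.2204 I₀.
I₂ = I₁ cos²(77° − 69°) = 0.2204 I₀ · cos²(8°) = 0.2161 I₀.
I₃ = I₂ cos²(128° − 77°) = 0.2161 I₀ · cos²(51°) = 0.0856 I₀.
After rotation:
I₁ = I₀ cos²(79° − 7°) = I₀ cos²(72°) = 0.09549 I₀.
I₂ = I₁ cos²(77° − 79°) = 0.09549 I₀ · cos²(2°) = 0.09538 I₀.
I₃ = I₂ cos²(128° − 77°) = 0.09538 I₀ · cos²(51°) = 0.03777 I₀.
Ratio = 0.03777 / 0.0856 = 0.4413.

I_new/I_old ≈ 0.441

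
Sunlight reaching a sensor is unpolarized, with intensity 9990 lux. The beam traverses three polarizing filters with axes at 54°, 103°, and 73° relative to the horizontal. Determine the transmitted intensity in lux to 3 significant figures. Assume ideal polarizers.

Unpolarized light through the first polarizer → I₁ = 9990 lux/2 = 4995 lux, polarized at 54°.
I₂ = I₁ · cos²(49°) = 4995 · 0.4304 = 2150 lux.
I₃ = I₂ · cos²(30°) = 2150 · 0.75 = 1612 lux.

I ≈ 1610 lux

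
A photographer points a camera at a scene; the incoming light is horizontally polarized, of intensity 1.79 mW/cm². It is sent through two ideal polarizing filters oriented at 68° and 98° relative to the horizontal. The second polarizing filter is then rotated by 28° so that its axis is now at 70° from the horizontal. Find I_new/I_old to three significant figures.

Before rotation:
By Malus's law, I₁ = I₀ cos²(68° − 0°) = I₀ cos²(68°) = 0.1403 I₀.
I₂ = I₁ cos²(98° − 68°) = 0.1403 I₀ · cos²(30°) = 0.1052 I₀.
After rotation:
I₁ = I₀ cos²(68° − 0°) = I₀ cos²(68°) = 0.1403 I₀.
I₂ = I₁ cos²(70° − 68°) = 0.1403 I₀ · cos²(2°) = 0.1402 I₀.
Ratio = 0.1402 / 0.1052 = 1.332.

I_new/I_old ≈ 1.33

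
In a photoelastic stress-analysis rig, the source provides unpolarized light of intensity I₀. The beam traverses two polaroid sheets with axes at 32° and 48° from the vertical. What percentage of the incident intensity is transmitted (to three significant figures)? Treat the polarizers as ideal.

≈ 46.2%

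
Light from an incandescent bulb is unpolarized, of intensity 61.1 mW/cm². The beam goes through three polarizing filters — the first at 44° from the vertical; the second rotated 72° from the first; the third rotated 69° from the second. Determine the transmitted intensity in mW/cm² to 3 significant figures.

Unpolarized light through the first polarizer → I₁ = 61.1 mW/cm²/2 = 30.55 mW/cm², polarized at 44°.
I₂ = I₁ · cos²(72°) = 30.55 · 0.09549 = 2.917 mW/cm².
I₃ = I₂ · cos²(69°) = 2.917 · 0.1284 = 0.3747 mW/cm².

I ≈ 0.375 mW/cm²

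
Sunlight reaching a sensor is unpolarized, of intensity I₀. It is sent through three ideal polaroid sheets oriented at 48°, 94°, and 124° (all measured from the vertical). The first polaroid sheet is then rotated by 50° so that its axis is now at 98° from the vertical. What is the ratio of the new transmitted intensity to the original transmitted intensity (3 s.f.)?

Before rotation:
Unpolarized light through the first polarizer → I₁ = ½ I₀, now polarized at 48°.
I₂ = I₁ cos²(94° − 48°) = 0.5 I₀ · cos²(46°) = 0.2413 I₀.
I₃ = I₂ cos²(124° − 94°) = 0.2413 I₀ · cos²(30°) = 0.181 I₀.
After rotation:
Unpolarized light through the first polarizer → I₁ = ½ I₀, now polarized at 98°.
I₂ = I₁ cos²(94° − 98°) = 0.5 I₀ · cos²(4°) = 0.4976 I₀.
I₃ = I₂ cos²(124° − 94°) = 0.4976 I₀ · cos²(30°) = 0.3732 I₀.
Ratio = 0.3732 / 0.181 = 2.062.

I_new/I_old ≈ 2.06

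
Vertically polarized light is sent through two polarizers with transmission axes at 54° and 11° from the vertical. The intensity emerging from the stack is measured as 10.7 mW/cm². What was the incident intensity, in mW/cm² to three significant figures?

By Malus's law, I₁ = I₀ cos²(54° − 0°) = I₀ cos²(54°) = 0.3455 I₀.
I₂ = I₁ cos²(11° − 54°) = 0.3455 I₀ · cos²(43°) = 0.1848 I₀.
So 10.7 mW/cm² = 0.1848 I₀, giving I₀ = 10.7/0.1848 = 57.9 mW/cm².

I₀ ≈ 57.9 mW/cm²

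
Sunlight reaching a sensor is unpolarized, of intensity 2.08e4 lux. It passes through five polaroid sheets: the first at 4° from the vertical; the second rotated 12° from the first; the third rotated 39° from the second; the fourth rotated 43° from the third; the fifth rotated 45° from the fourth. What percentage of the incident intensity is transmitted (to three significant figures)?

≈ 7.73%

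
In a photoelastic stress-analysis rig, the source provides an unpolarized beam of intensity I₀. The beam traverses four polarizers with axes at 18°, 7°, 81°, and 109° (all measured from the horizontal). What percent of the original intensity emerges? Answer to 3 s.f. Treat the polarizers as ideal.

≈ 2.85%

Unpolarized light through the first polarizer → I₁ = ½ I₀, now polarized at 18°.
I₂ = I₁ cos²(7° − 18°) = 0.5 I₀ · cos²(11°) = 0.4818 I₀.
I₃ = I₂ cos²(81° − 7°) = 0.4818 I₀ · cos²(74°) = 0.0366 I₀.
I₄ = I₃ cos²(109° − 81°) = 0.0366 I₀ · cos²(28°) = 0.02854 I₀.
That is 2.854% of the incident intensity.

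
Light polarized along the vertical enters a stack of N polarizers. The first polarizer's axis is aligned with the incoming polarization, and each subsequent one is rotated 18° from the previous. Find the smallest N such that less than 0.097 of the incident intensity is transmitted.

First polarizer is aligned with the polarization: full transmission.
Each further stage multiplies by cos²(18°) = 0.9045.
After N polarizers: T = 0.9045^(N−1). Require T < 0.097 ⇒ N−1 > ln(0.097)/ln(0.9045) = 23.25, so N−1 ≥ 24 and N = 25.
Check: N=25 gives T = 0.08993 < 0.097; N=24 gives T = 0.09942.

N = 25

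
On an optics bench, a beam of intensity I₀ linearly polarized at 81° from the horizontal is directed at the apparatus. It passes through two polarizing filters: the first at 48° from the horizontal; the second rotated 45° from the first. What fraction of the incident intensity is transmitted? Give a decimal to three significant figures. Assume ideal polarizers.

≈ 0.352 I₀

I₁ = I₀ cos²(48° − 81°) = I₀ cos²(33°) = 0.7034 I₀.
I₂ = I₁ cos²(45°) = 0.7034 · 0.5 I₀ = 0.3517 I₀.
Transmitted fraction = 0.3517.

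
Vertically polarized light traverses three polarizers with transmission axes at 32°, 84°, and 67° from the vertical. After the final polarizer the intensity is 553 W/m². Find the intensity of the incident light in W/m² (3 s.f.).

I₁ = I₀ cos²(32° − 0°) = I₀ cos²(32°) = 0.7192 I₀.
I₂ = I₁ cos²(84° − 32°) = 0.7192 I₀ · cos²(52°) = 0.2726 I₀.
I₃ = I₂ cos²(67° − 84°) = 0.2726 I₀ · cos²(17°) = 0.2493 I₀.
So 553 W/m² = 0.2493 I₀, giving I₀ = 553/0.2493 = 2218 W/m².

I₀ ≈ 2220 W/m²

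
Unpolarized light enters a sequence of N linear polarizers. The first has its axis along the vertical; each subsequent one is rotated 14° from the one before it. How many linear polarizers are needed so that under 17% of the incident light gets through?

First polarizer halves the unpolarized light: factor 1/2.
Each further stage multiplies by cos²(14°) = 0.9415.
After N polarizers: T = 0.5·0.9415^(N−1). Require T < 0.17 ⇒ N−1 > ln(0.17/0.5)/ln(0.9415) = 17.89, so N−1 ≥ 18 and N = 19.
Check: N=19 gives T = 0.1689 < 0.17; N=18 gives T = 0.1794.

N = 19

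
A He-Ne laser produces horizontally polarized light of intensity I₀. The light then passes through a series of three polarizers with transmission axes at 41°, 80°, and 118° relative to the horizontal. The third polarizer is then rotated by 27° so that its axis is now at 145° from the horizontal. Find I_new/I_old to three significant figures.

Before rotation:
I₁ = I₀ cos²(41° − 0°) = I₀ cos²(41°) = 0.5696 I₀.
I₂ = I₁ cos²(80° − 41°) = 0.5696 I₀ · cos²(39°) = 0.344 I₀.
I₃ = I₂ cos²(118° − 80°) = 0.344 I₀ · cos²(38°) = 0.2136 I₀.
After rotation:
I₁ = I₀ cos²(41° − 0°) = I₀ cos²(41°) = 0.5696 I₀.
I₂ = I₁ cos²(80° − 41°) = 0.5696 I₀ · cos²(39°) = 0.344 I₀.
I₃ = I₂ cos²(145° − 80°) = 0.344 I₀ · cos²(65°) = 0.06144 I₀.
Ratio = 0.06144 / 0.2136 = 0.2876.

I_new/I_old ≈ 0.288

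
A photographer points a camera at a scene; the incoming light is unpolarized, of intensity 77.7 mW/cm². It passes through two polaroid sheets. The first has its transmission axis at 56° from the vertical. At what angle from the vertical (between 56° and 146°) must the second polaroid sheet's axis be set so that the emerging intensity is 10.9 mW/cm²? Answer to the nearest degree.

θ ≈ 114°

Unpolarized light through the first polarizer → I₁ = ½ I₀, now polarized at 56°.
Target fraction: 10.9 / 77.7 mW/cm² = 0.1403 of I₀.
Need I₂/I₀ = 0.1403, so cos²(θ − 56°) = 0.1403 / 0.5 = 0.2806.
θ − 56° = arccos(√0.2806) = 58.0°, giving θ ≈ 56 + 58.0 = 114.0°.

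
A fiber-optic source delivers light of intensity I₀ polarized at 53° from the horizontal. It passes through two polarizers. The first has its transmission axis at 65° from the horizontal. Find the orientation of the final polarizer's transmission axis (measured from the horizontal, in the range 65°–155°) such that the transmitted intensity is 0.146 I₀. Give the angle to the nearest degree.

θ ≈ 132°

I₁ = I₀ cos²(65° − 53°) = I₀ cos²(12°) = 0.9568 I₀.
Need I₂/I₀ = 0.146, so cos²(θ − 65°) = 0.146 / 0.9568 = 0.1526.
θ − 65° = arccos(√0.1526) = 67.0°, giving θ ≈ 65 + 67.0 = 132.0°.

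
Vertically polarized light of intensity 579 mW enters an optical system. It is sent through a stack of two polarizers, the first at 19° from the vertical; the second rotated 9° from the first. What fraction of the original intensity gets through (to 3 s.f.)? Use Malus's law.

I/I₀ ≈ 0.872

By Malus's law, I₁ = 579 mW · cos²(19°) = 517.6 mW.
I₂ = I₁ · cos²(9°) = 517.6 · 0.9755 = 505 mW.
Transmitted fraction = 0.8721.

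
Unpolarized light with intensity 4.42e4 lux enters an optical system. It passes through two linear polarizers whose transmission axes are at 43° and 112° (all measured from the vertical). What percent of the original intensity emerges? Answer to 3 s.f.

≈ 6.42%

Unpolarized light through the first polarizer → I₁ = 4.42e4 lux/2 = 2.21e+04 lux, polarized at 43°.
I₂ = I₁ · cos²(69°) = 2.21e+04 · 0.1284 = 2838 lux.
That is 6.421% of the incident intensity.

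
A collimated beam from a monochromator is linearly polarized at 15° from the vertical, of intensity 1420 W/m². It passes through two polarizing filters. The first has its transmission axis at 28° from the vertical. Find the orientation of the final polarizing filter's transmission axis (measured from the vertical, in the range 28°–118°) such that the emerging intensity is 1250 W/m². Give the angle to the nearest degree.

I₁ = I₀ cos²(28° − 15°) = I₀ cos²(13°) = 0.9494 I₀.
Target fraction: 1250 / 1420 W/m² = 0.8803 of I₀.
Need I₂/I₀ = 0.8803, so cos²(θ − 28°) = 0.8803 / 0.9494 = 0.9272.
θ − 28° = arccos(√0.9272) = 15.7°, giving θ ≈ 28 + 15.7 = 43.7°.

θ ≈ 44°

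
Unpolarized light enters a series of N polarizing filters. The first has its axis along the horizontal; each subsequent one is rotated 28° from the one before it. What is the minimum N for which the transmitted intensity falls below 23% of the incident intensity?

N = 5

First polarizer halves the unpolarized light: factor 1/2.
Each further stage multiplies by cos²(28°) = 0.7796.
After N polarizers: T = 0.5·0.7796^(N−1). Require T < 0.23 ⇒ N−1 > ln(0.23/0.5)/ln(0.7796) = 3.12, so N−1 ≥ 4 and N = 5.
Check: N=5 gives T = 0.1847 < 0.23; N=4 gives T = 0.2369.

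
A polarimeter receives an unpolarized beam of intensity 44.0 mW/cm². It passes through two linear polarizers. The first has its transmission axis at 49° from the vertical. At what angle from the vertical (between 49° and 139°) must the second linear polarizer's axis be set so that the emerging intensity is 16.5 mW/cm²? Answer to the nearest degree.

Unpolarized light through the first polarizer → I₁ = ½ I₀, now polarized at 49°.
Target fraction: 16.5 / 44.0 mW/cm² = 0.375 of I₀.
Need I₂/I₀ = 0.375, so cos²(θ − 49°) = 0.375 / 0.5 = 0.75.
θ − 49° = arccos(√0.75) = 30.0°, giving θ ≈ 49 + 30.0 = 79.0°.

θ ≈ 79°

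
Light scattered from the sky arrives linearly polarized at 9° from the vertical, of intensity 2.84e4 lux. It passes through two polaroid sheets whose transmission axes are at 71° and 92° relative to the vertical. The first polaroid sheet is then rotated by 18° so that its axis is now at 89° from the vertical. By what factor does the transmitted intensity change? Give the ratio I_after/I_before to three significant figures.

I_new/I_old ≈ 0.157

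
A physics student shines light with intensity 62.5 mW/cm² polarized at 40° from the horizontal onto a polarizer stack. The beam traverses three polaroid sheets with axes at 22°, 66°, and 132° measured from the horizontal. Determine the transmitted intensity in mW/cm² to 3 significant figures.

I₁ = 62.5 mW/cm² · cos²(18°) = 56.53 mW/cm².
I₂ = I₁ · cos²(44°) = 56.53 · 0.5174 = 29.25 mW/cm².
I₃ = I₂ · cos²(66°) = 29.25 · 0.1654 = 4.839 mW/cm².

I ≈ 4.84 mW/cm²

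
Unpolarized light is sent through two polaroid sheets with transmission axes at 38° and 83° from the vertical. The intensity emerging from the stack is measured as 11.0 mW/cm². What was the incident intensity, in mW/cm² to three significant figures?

I₀ ≈ 44.0 mW/cm²

Unpolarized light through the first polarizer → I₁ = ½ I₀, now polarized at 38°.
I₂ = I₁ cos²(83° − 38°) = 0.5 I₀ · cos²(45°) = 0.25 I₀.
So 11.0 mW/cm² = 0.25 I₀, giving I₀ = 11.0/0.25 = 44 mW/cm².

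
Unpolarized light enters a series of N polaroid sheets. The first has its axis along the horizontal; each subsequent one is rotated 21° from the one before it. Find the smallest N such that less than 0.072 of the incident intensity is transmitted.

First polarizer halves the unpolarized light: factor 1/2.
Each further stage multiplies by cos²(21°) = 0.8716.
After N polarizers: T = 0.5·0.8716^(N−1). Require T < 0.072 ⇒ N−1 > ln(0.072/0.5)/ln(0.8716) = 14.10, so N−1 ≥ 15 and N = 16.
Check: N=16 gives T = 0.06361 < 0.072; N=15 gives T = 0.07298.

N = 16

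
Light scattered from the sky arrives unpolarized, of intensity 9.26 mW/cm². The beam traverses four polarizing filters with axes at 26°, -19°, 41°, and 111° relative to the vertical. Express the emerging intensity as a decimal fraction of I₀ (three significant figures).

Unpolarized light through the first polarizer → I₁ = 9.26 mW/cm²/2 = 4.63 mW/cm², polarized at 26°.
I₂ = I₁ · cos²(45°) = 4.63 · 0.5 = 2.315 mW/cm².
I₃ = I₂ · cos²(60°) = 2.315 · 0.25 = 0.5788 mW/cm².
I₄ = I₃ · cos²(70°) = 0.5788 · 0.117 = 0.0677 mW/cm².
Transmitted fraction = 0.007311.

I/I₀ ≈ 0.00731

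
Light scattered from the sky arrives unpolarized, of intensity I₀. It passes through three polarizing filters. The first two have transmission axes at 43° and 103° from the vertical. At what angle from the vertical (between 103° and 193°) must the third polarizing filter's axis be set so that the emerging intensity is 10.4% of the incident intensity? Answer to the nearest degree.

Unpolarized light through the first polarizer → I₁ = ½ I₀, now polarized at 43°.
I₂ = I₁ cos²(103° − 43°) = 0.5 I₀ · cos²(60°) = 0.125 I₀.
Need I₃/I₀ = 0.104, so cos²(θ − 103°) = 0.104 / 0.125 = 0.832.
θ − 103° = arccos(√0.832) = 24.2°, giving θ ≈ 103 + 24.2 = 127.2°.

θ ≈ 127°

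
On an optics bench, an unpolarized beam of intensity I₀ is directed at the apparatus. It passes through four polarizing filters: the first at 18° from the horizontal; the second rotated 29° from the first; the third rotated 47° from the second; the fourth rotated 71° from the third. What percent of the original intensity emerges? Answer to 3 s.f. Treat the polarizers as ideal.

Unpolarized light through the first polarizer → I₁ = ½ I₀, now polarized at 18°.
I₂ = I₁ cos²(29°) = 0.5 · 0.765 I₀ = 0.3825 I₀.
I₃ = I₂ cos²(47°) = 0.3825 · 0.4651 I₀ = 0.1779 I₀.
I₄ = I₃ cos²(71°) = 0.1779 · 0.106 I₀ = 0.01886 I₀.
That is 1.886% of the incident intensity.

≈ 1.89%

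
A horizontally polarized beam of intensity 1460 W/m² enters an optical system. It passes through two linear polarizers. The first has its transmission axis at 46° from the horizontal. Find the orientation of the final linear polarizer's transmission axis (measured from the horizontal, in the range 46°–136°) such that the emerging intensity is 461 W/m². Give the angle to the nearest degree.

θ ≈ 82°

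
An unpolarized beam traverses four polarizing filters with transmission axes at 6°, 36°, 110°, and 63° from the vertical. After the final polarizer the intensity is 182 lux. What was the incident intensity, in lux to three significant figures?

I₀ ≈ 1.37e4 lux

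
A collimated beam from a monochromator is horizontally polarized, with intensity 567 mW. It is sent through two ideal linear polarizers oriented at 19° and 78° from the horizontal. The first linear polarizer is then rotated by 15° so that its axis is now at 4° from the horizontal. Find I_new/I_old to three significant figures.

I_new/I_old ≈ 0.319

Before rotation:
By Malus's law, I₁ = I₀ cos²(19° − 0°) = I₀ cos²(19°) = 0.894 I₀.
I₂ = I₁ cos²(78° − 19°) = 0.894 I₀ · cos²(59°) = 0.2371 I₀.
After rotation:
I₁ = I₀ cos²(4° − 0°) = I₀ cos²(4°) = 0.9951 I₀.
I₂ = I₁ cos²(78° − 4°) = 0.9951 I₀ · cos²(74°) = 0.07561 I₀.
Ratio = 0.07561 / 0.2371 = 0.3188.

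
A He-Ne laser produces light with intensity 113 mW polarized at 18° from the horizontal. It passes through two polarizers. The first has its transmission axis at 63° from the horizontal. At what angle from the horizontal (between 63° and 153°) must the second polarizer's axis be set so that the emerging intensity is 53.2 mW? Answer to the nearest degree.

θ ≈ 77°

I₁ = I₀ cos²(63° − 18°) = I₀ cos²(45°) = 0.5 I₀.
Target fraction: 53.2 / 113 mW = 0.4708 of I₀.
Need I₂/I₀ = 0.4708, so cos²(θ − 63°) = 0.4708 / 0.5 = 0.9416.
θ − 63° = arccos(√0.9416) = 14.0°, giving θ ≈ 63 + 14.0 = 77.0°.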